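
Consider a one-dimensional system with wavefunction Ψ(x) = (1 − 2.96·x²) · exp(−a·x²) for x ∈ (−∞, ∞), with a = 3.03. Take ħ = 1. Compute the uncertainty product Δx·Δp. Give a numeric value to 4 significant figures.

Δx = √(⟨x²⟩−⟨x⟩²), Δp = √(⟨p²⟩−⟨p⟩²).
Expand each integrand as polynomial × e^(−2ax²) and use ∫x^(2j)·e^(−2ax²) dx = (2j−1)!!/(4a)^j · √(π/(2a)), odd powers → 0; here √(π/(2a)) = 0.72001. Differentiate with the product rule, d/dx e^(−ax²) = −2ax·e^(−ax²).
Normalization: ∫|Ψ|² dx = 0.49716.
⟨x⟩ = 0.0000, ⟨x²⟩ = 0.051303 ⇒ Δx = 0.22650.
⟨p⟩ = 0.0000, ⟨p²⟩ = 8.3638 ⇒ Δp = 2.8920.
Δx·Δp = 0.65504.

0.6550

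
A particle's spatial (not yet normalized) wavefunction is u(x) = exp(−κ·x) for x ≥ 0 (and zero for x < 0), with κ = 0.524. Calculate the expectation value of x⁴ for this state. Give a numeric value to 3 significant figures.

⟨x⁴⟩ = ∫ x⁴·|u|² dx / ∫|u|² dx (integrals over the domain).
Every integrand reduces to terms xʲ·e^(−2κx) on [0, ∞); use ∫₀^∞ xʲ·e^(−2κx) dx = j!/(2κ)^(j+1).
State is unnormalized: ∫|u|² dx = 0.95420, and ∫u*·x⁴·u dx = 18.985, so ⟨x⁴⟩ = 18.985 / 0.95420.
⟨x⁴⟩ = 19.896.

19.9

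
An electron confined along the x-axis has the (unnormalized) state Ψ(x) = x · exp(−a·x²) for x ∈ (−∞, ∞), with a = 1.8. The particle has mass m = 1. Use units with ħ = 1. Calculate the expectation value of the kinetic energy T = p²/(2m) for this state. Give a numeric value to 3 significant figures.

T = −(ħ²/2m) d²/dx², so ⟨T⟩ = −(ħ²/2m) ∫ Ψ*·Ψ'' dx / ∫|Ψ|² dx; with m = 1.
Expand each integrand as polynomial × e^(−2ax²) and use ∫x^(2j)·e^(−2ax²) dx = (2j−1)!!/(4a)^j · √(π/(2a)), odd powers → 0; here √(π/(2a)) = 0.93417. Differentiate with the product rule, d/dx e^(−ax²) = −2ax·e^(−ax²).
State is unnormalized: ∫|Ψ|² dx = 0.12975, and ∫Ψ*·(−ħ²/2m · Ψ'') dx = 0.35031, so ⟨T⟩ = 0.35031 / 0.12975.
⟨T⟩ = 2.7000.

2.70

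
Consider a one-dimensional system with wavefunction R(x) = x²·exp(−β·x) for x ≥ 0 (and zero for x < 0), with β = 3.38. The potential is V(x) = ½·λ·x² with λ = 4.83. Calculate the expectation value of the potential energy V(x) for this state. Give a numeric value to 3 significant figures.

⟨V⟩ = ∫ V(x)·|R|² dx / ∫|R|² dx.
Every integrand reduces to terms xʲ·e^(−2βx) on [0, ∞); use ∫₀^∞ xʲ·e^(−2βx) dx = j!/(2β)^(j+1).
State is unnormalized: ∫|R|² dx = 0.0017001, and ∫R*·V(x)·R dx = 0.0026954, so ⟨V⟩ = 0.0026954 / 0.0017001.
⟨V⟩ = 1.5854.

1.59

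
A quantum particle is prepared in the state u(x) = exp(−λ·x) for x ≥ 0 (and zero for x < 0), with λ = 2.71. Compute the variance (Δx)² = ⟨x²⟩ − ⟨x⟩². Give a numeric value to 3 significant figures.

0.0340

Compute ⟨x⟩ and ⟨x²⟩ separately, then (Δx)² = ⟨x²⟩ − ⟨x⟩².
Every integrand reduces to terms xʲ·e^(−2λx) on [0, ∞); use ∫₀^∞ xʲ·e^(−2λx) dx = j!/(2λ)^(j+1).
Normalization: ∫|u|² dx = 0.18450.
⟨x⟩ = 0.18450 and ⟨x²⟩ = 0.068082.
(Δx)² = 0.068082 − (0.18450)² = 0.034041.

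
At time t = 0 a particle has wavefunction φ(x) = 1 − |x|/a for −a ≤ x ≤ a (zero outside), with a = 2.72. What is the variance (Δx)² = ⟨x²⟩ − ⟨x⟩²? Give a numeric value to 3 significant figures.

Compute ⟨x⟩ and ⟨x²⟩ separately, then (Δx)² = ⟨x²⟩ − ⟨x⟩².
φ is even, so ∫ over [−a, a] = 2∫₀ᵃ with φ = 1 − x/a there: ∫₀ᵃ (1 − x/a)² dx = a/3, ∫₀ᵃ x²(1 − x/a)² dx = a³/30, ∫₀ᵃ x⁴(1 − x/a)² dx = a⁵/105.
Normalization: ∫|φ|² dx = 1.8133.
⟨x⟩ = 0.0000 and ⟨x²⟩ = 0.73984.
(Δx)² = 0.73984 − (0.0000)² = 0.73984.

0.740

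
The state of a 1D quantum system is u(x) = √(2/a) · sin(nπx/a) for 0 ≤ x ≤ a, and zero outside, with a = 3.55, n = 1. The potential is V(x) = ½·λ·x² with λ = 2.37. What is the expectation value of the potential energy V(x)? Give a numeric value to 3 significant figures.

⟨V⟩ = ∫ V(x)·|u|² dx.
With sin²θ = (1 − cos2θ)/2 on 0 ≤ x ≤ a: ∫sin²(nπx/a) dx = a/2, ∫x·sin²(nπx/a) dx = a²/4, ∫x²·sin²(nπx/a) dx = a³·(1/6 − 1/(4n²π²)); higher powers xᵏ the same way, integrating xᵏ·cos(2nπx/a) by parts.
⟨V⟩ = 4.2214.

4.22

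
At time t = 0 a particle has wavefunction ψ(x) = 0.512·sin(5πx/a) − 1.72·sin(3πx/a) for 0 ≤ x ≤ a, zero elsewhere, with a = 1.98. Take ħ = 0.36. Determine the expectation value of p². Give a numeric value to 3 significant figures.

p² ψ = −ħ² d²ψ/dx²; ⟨p²⟩ = −ħ² ∫ ψ*·ψ'' dx / ∫|ψ|² dx.
d²/dx² sin(jπx/a) = −(jπ/a)²·sin(jπx/a); on 0 ≤ x ≤ a, ∫sin²(jπx/a) dx = a/2 and ∫sin(jπx/a)·sin(lπx/a) dx = 0 for j ≠ l, so only diagonal terms survive in ∫|ψ|² and ∫ψ·ψ″; ∫ψ·ψ′ dx = [ψ²/2] between the walls = 0.
State is unnormalized: ∫|ψ|² dx = 3.1883, and ∫ψ*·(−ħ² ψ'') dx = 10.717, so ⟨p²⟩ = 10.717 / 3.1883.
⟨p²⟩ = 3.3613.

3.36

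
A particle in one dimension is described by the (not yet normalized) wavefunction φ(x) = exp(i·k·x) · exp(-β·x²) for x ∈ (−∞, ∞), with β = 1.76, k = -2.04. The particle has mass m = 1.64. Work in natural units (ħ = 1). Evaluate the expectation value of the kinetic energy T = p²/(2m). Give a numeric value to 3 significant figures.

T = −(ħ²/2m) d²/dx², so ⟨T⟩ = −(ħ²/2m) ∫ φ*·φ'' dx / ∫|φ|² dx; with m = 1.64.
Gaussian moments: ∫x^(2j)·e^(−2βx²) dx = (2j−1)!!/(4β)^j · √(π/(2β)), odd powers integrate to 0; here √(π/(2β)) = 0.94472. Derivatives: φ′ = (ik − 2βx)·φ, φ″ = ((ik − 2βx)² − 2β)·φ; the odd-in-x pieces drop out.
State is unnormalized: ∫|φ|² dx = 0.94472, and ∫φ*·(−ħ²/2m · φ'') dx = 1.7056, so ⟨T⟩ = 1.7056 / 0.94472.
⟨T⟩ = 1.8054.

1.81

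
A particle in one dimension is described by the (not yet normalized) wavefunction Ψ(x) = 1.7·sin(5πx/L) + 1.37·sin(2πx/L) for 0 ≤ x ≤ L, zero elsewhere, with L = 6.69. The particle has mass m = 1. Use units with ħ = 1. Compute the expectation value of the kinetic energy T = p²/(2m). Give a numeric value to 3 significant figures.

1.84

T = −(ħ²/2m) d²/dx², so ⟨T⟩ = −(ħ²/2m) ∫ Ψ*·Ψ'' dx / ∫|Ψ|² dx; with m = 1.
d²/dx² sin(jπx/L) = −(jπ/L)²·sin(jπx/L); on 0 ≤ x ≤ L, ∫sin²(jπx/L) dx = L/2 and ∫sin(jπx/L)·sin(lπx/L) dx = 0 for j ≠ l, so only diagonal terms survive in ∫|Ψ|² and ∫Ψ·Ψ″; ∫Ψ·Ψ′ dx = [Ψ²/2] between the walls = 0.
State is unnormalized: ∫|Ψ|² dx = 15.945, and ∫Ψ*·(−ħ²/2m · Ψ'') dx = 29.416, so ⟨T⟩ = 29.416 / 15.945.
⟨T⟩ = 1.8448.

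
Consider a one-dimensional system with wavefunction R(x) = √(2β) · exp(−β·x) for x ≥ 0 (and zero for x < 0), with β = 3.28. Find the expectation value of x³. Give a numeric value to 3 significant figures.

0.0213

⟨x³⟩ = ∫ x³·|R|² dx (integrals over the domain).
Every integrand reduces to terms xʲ·e^(−2βx) on [0, ∞); use ∫₀^∞ xʲ·e^(−2βx) dx = j!/(2β)^(j+1).
⟨x³⟩ = 0.021254.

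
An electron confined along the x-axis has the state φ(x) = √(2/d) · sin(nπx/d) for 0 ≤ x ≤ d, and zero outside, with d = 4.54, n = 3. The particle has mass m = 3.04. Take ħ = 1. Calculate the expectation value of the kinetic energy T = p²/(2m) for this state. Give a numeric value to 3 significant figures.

T = −(ħ²/2m) d²/dx², so ⟨T⟩ = −(ħ²/2m) ∫ φ*·φ'' dx; with m = 3.04.
d/dx sin(nπx/d) = (nπ/d)·cos(nπx/d) and d²/dx² sin(nπx/d) = −(nπ/d)²·sin(nπx/d); on 0 ≤ x ≤ d, ∫sin²(nπx/d) dx = d/2 and ∫sin(nπx/d)·cos(nπx/d) dx = 0.
⟨T⟩ = 0.70881.

0.709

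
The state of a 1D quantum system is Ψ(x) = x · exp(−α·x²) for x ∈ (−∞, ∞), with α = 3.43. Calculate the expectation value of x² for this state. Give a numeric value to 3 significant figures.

⟨x²⟩ = ∫ x²·|Ψ|² dx / ∫|Ψ|² dx (integrals over the domain).
Expand each integrand as polynomial × e^(−2αx²) and use ∫x^(2j)·e^(−2αx²) dx = (2j−1)!!/(4α)^j · √(π/(2α)), odd powers → 0; here √(π/(2α)) = 0.67673.
State is unnormalized: ∫|Ψ|² dx = 0.049324, and ∫Ψ*·x²·Ψ dx = 0.010785, so ⟨x²⟩ = 0.010785 / 0.049324.
⟨x²⟩ = 0.21866.

0.219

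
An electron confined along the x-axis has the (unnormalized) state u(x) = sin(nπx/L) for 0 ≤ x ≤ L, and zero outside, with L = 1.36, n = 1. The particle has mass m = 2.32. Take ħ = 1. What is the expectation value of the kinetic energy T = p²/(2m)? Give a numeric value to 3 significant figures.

T = −(ħ²/2m) d²/dx², so ⟨T⟩ = −(ħ²/2m) ∫ u*·u'' dx / ∫|u|² dx; with m = 2.32.
d/dx sin(nπx/L) = (nπ/L)·cos(nπx/L) and d²/dx² sin(nπx/L) = −(nπ/L)²·sin(nπx/L); on 0 ≤ x ≤ L, ∫sin²(nπx/L) dx = L/2 and ∫sin(nπx/L)·cos(nπx/L) dx = 0.
State is unnormalized: ∫|u|² dx = 0.68000, and ∫u*·(−ħ²/2m · u'') dx = 0.78201, so ⟨T⟩ = 0.78201 / 0.68000.
⟨T⟩ = 1.1500.

1.15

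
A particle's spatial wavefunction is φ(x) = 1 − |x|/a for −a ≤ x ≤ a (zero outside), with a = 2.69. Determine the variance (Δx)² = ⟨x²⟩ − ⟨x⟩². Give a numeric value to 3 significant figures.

0.724

Compute ⟨x⟩ and ⟨x²⟩ separately, then (Δx)² = ⟨x²⟩ − ⟨x⟩².
φ is even, so ∫ over [−a, a] = 2∫₀ᵃ with φ = 1 − x/a there: ∫₀ᵃ (1 − x/a)² dx = a/3, ∫₀ᵃ x²(1 − x/a)² dx = a³/30, ∫₀ᵃ x⁴(1 − x/a)² dx = a⁵/105.
Normalization: ∫|φ|² dx = 1.7933.
⟨x⟩ = 0.0000 and ⟨x²⟩ = 0.72361.
(Δx)² = 0.72361 − (0.0000)² = 0.72361.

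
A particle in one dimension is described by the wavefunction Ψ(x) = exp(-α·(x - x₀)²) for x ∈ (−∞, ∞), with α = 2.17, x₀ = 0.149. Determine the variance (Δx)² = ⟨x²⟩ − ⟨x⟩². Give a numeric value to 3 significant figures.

Compute ⟨x⟩ and ⟨x²⟩ separately, then (Δx)² = ⟨x²⟩ − ⟨x⟩².
Gaussian moments (u = x − x₀): ∫u^(2j)·e^(−2αu²) du = (2j−1)!!/(4α)^j · √(π/(2α)), odd powers integrate to 0; here √(π/(2α)) = 0.85081.
Normalization: ∫|Ψ|² dx = 0.85081.
⟨x⟩ = 0.14900 and ⟨x²⟩ = 0.13741.
(Δx)² = 0.13741 − (0.14900)² = 0.11521.

0.115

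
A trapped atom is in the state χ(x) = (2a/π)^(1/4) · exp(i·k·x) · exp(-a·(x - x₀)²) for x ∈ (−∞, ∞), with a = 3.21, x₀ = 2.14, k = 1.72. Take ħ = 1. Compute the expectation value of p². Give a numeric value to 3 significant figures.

p² χ = −ħ² d²χ/dx²; ⟨p²⟩ = −ħ² ∫ χ*·χ'' dx.
Gaussian moments (u = x − x₀): ∫u^(2j)·e^(−2au²) du = (2j−1)!!/(4a)^j · √(π/(2a)), odd powers integrate to 0; here √(π/(2a)) = 0.69953. Derivatives: χ′ = (ik − 2au)·χ, χ″ = ((ik − 2au)² − 2a)·χ; the odd-in-u pieces drop out.
⟨p²⟩ = 6.1684.

6.17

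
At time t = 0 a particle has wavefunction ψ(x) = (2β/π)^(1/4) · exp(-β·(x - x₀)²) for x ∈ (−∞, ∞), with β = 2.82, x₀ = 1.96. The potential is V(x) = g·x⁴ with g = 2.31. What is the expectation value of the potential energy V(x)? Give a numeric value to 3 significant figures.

38.9

⟨V⟩ = ∫ V(x)·|ψ|² dx.
Gaussian moments (u = x − x₀): ∫u^(2j)·e^(−2βu²) du = (2j−1)!!/(4β)^j · √(π/(2β)), odd powers integrate to 0; here √(π/(2β)) = 0.74634.
⟨V⟩ = 38.865.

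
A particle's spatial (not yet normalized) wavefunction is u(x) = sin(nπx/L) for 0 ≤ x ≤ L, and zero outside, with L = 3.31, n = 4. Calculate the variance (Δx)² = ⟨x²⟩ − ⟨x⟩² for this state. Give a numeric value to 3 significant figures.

0.878

Compute ⟨x⟩ and ⟨x²⟩ separately, then (Δx)² = ⟨x²⟩ − ⟨x⟩².
With sin²θ = (1 − cos2θ)/2 on 0 ≤ x ≤ L: ∫sin²(nπx/L) dx = L/2, ∫x·sin²(nπx/L) dx = L²/4, ∫x²·sin²(nπx/L) dx = L³·(1/6 − 1/(4n²π²)); higher powers xᵏ the same way, integrating xᵏ·cos(2nπx/L) by parts.
Normalization: ∫|u|² dx = 1.6550.
⟨x⟩ = 1.6550 and ⟨x²⟩ = 3.6173.
(Δx)² = 3.6173 − (1.6550)² = 0.87832.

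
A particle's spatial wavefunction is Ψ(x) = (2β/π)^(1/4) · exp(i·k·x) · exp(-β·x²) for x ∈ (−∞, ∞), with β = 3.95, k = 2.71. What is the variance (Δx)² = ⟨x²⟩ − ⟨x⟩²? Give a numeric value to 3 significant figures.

0.0633

Compute ⟨x⟩ and ⟨x²⟩ separately, then (Δx)² = ⟨x²⟩ − ⟨x⟩².
Gaussian moments: ∫x^(2j)·e^(−2βx²) dx = (2j−1)!!/(4β)^j · √(π/(2β)), odd powers integrate to 0; here √(π/(2β)) = 0.63061.
⟨x⟩ = 0.0000 and ⟨x²⟩ = 0.063291.
(Δx)² = 0.063291 − (0.0000)² = 0.063291.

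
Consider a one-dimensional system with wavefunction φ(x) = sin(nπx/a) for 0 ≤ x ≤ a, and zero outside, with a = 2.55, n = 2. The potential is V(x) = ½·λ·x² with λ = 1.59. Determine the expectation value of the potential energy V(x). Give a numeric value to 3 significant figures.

1.66

⟨V⟩ = ∫ V(x)·|φ|² dx / ∫|φ|² dx.
With sin²θ = (1 − cos2θ)/2 on 0 ≤ x ≤ a: ∫sin²(nπx/a) dx = a/2, ∫x·sin²(nπx/a) dx = a²/4, ∫x²·sin²(nπx/a) dx = a³·(1/6 − 1/(4n²π²)); higher powers xᵏ the same way, integrating xᵏ·cos(2nπx/a) by parts.
State is unnormalized: ∫|φ|² dx = 1.2750, and ∫φ*·V(x)·φ dx = 2.1136, so ⟨V⟩ = 2.1136 / 1.2750.
⟨V⟩ = 1.6577.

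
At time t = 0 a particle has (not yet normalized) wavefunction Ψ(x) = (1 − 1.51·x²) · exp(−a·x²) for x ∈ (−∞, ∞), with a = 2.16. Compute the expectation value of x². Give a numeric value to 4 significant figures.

⟨x²⟩ = ∫ x²·|Ψ|² dx / ∫|Ψ|² dx (integrals over the domain).
Expand each integrand as polynomial × e^(−2ax²) and use ∫x^(2j)·e^(−2ax²) dx = (2j−1)!!/(4a)^j · √(π/(2a)), odd powers → 0; here √(π/(2a)) = 0.85277.
State is unnormalized: ∫|Ψ|² dx = 0.63284, and ∫Ψ*·x²·Ψ dx = 0.040423, so ⟨x²⟩ = 0.040423 / 0.63284.
⟨x²⟩ = 0.063875.

0.06388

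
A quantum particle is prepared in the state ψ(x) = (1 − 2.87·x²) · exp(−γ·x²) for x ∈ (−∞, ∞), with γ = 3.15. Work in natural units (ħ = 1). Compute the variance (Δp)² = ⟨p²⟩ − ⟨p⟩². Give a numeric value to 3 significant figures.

Compute ⟨p⟩ and ⟨p²⟩ separately; (Δp)² = ⟨p²⟩ − ⟨p⟩².
Expand each integrand as polynomial × e^(−2γx²) and use ∫x^(2j)·e^(−2γx²) dx = (2j−1)!!/(4γ)^j · √(π/(2γ)), odd powers → 0; here √(π/(2γ)) = 0.70616. Differentiate with the product rule, d/dx e^(−γx²) = −2γx·e^(−γx²).
Normalization: ∫|ψ|² dx = 0.49438.
⟨p⟩ = 0.0000 and ⟨p²⟩ = 8.1832.
(Δp)² = 8.1832 − (0.0000)² = 8.1832.

8.18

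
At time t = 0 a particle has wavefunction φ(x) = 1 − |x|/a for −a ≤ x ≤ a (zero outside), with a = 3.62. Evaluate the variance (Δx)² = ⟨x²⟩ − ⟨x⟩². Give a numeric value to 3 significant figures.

1.31

Compute ⟨x⟩ and ⟨x²⟩ separately, then (Δx)² = ⟨x²⟩ − ⟨x⟩².
φ is even, so ∫ over [−a, a] = 2∫₀ᵃ with φ = 1 − x/a there: ∫₀ᵃ (1 − x/a)² dx = a/3, ∫₀ᵃ x²(1 − x/a)² dx = a³/30, ∫₀ᵃ x⁴(1 − x/a)² dx = a⁵/105.
Normalization: ∫|φ|² dx = 2.4133.
⟨x⟩ = 0.0000 and ⟨x²⟩ = 1.3104.
(Δx)² = 1.3104 − (0.0000)² = 1.3104.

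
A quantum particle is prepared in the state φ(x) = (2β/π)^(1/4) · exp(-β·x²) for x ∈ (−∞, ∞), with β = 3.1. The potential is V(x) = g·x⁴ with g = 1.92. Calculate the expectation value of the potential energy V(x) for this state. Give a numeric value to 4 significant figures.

0.03746

⟨V⟩ = ∫ V(x)·|φ|² dx.
Gaussian moments: ∫x^(2j)·e^(−2βx²) dx = (2j−1)!!/(4β)^j · √(π/(2β)), odd powers integrate to 0; here √(π/(2β)) = 0.71183.
⟨V⟩ = 0.037461.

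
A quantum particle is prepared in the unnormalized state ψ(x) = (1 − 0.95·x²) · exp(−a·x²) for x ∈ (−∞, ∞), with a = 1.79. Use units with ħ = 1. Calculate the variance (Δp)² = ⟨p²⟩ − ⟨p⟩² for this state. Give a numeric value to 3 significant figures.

3.16

Compute ⟨p⟩ and ⟨p²⟩ separately; (Δp)² = ⟨p²⟩ − ⟨p⟩².
Expand each integrand as polynomial × e^(−2ax²) and use ∫x^(2j)·e^(−2ax²) dx = (2j−1)!!/(4a)^j · √(π/(2a)), odd powers → 0; here √(π/(2a)) = 0.93677. Differentiate with the product rule, d/dx e^(−ax²) = −2ax·e^(−ax²).
Normalization: ∫|ψ|² dx = 0.73766.
⟨p⟩ = 0.0000 and ⟨p²⟩ = 3.1565.
(Δp)² = 3.1565 − (0.0000)² = 3.1565.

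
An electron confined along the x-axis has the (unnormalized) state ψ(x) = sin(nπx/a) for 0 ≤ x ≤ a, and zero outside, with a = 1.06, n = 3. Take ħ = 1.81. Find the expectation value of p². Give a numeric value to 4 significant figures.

p² ψ = −ħ² d²ψ/dx²; ⟨p²⟩ = −ħ² ∫ ψ*·ψ'' dx / ∫|ψ|² dx.
d/dx sin(nπx/a) = (nπ/a)·cos(nπx/a) and d²/dx² sin(nπx/a) = −(nπ/a)²·sin(nπx/a); on 0 ≤ x ≤ a, ∫sin²(nπx/a) dx = a/2 and ∫sin(nπx/a)·cos(nπx/a) dx = 0.
State is unnormalized: ∫|ψ|² dx = 0.53000, and ∫ψ*·(−ħ² ψ'') dx = 137.27, so ⟨p²⟩ = 137.27 / 0.53000.
⟨p²⟩ = 258.99.

259.0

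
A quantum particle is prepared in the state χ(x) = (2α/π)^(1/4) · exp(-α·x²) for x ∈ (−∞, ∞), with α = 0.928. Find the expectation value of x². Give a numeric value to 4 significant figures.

⟨x²⟩ = ∫ x²·|χ|² dx (integrals over the domain).
Gaussian moments: ∫x^(2j)·e^(−2αx²) dx = (2j−1)!!/(4α)^j · √(π/(2α)), odd powers integrate to 0; here √(π/(2α)) = 1.3010.
⟨x²⟩ = 0.26940.

0.2694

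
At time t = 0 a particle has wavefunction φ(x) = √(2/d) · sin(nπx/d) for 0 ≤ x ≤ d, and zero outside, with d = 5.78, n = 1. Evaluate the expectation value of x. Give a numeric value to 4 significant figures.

2.890

⟨x⟩ = ∫ x·|φ|² dx (integrals over the domain).
With sin²θ = (1 − cos2θ)/2 on 0 ≤ x ≤ d: ∫sin²(nπx/d) dx = d/2, ∫x·sin²(nπx/d) dx = d²/4, ∫x²·sin²(nπx/d) dx = d³·(1/6 − 1/(4n²π²)); higher powers xᵏ the same way, integrating xᵏ·cos(2nπx/d) by parts.
⟨x⟩ = 2.8900.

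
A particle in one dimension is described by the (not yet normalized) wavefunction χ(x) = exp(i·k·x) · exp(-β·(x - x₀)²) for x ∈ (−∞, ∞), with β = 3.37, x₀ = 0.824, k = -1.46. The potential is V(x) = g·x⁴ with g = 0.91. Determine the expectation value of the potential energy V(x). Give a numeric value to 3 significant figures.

0.710

⟨V⟩ = ∫ V(x)·|χ|² dx / ∫|χ|² dx.
Gaussian moments (u = x − x₀): ∫u^(2j)·e^(−2βu²) du = (2j−1)!!/(4β)^j · √(π/(2β)), odd powers integrate to 0; here √(π/(2β)) = 0.68272.
State is unnormalized: ∫|χ|² dx = 0.68272, and ∫χ*·V(x)·χ dx = 0.48443, so ⟨V⟩ = 0.48443 / 0.68272.
⟨V⟩ = 0.70956.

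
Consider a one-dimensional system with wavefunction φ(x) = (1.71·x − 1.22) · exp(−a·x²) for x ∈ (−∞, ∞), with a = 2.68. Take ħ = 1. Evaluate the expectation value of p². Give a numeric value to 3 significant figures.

p² φ = −ħ² d²φ/dx²; ⟨p²⟩ = −ħ² ∫ φ*·φ'' dx / ∫|φ|² dx.
Expand each integrand as polynomial × e^(−2ax²) and use ∫x^(2j)·e^(−2ax²) dx = (2j−1)!!/(4a)^j · √(π/(2a)), odd powers → 0; here √(π/(2a)) = 0.76558. Differentiate with the product rule, d/dx e^(−ax²) = −2ax·e^(−ax²).
State is unnormalized: ∫|φ|² dx = 1.3483, and ∫φ*·(−ħ² φ'') dx = 4.7328, so ⟨p²⟩ = 4.7328 / 1.3483.
⟨p²⟩ = 3.5102.

3.51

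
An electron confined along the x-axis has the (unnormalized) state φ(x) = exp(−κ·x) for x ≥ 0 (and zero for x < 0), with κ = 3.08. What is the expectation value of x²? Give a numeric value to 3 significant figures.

0.0527

⟨x²⟩ = ∫ x²·|φ|² dx / ∫|φ|² dx (integrals over the domain).
Every integrand reduces to terms xʲ·e^(−2κx) on [0, ∞); use ∫₀^∞ xʲ·e^(−2κx) dx = j!/(2κ)^(j+1).
State is unnormalized: ∫|φ|² dx = 0.16234, and ∫φ*·x²·φ dx = 0.0085563, so ⟨x²⟩ = 0.0085563 / 0.16234.
⟨x²⟩ = 0.052707.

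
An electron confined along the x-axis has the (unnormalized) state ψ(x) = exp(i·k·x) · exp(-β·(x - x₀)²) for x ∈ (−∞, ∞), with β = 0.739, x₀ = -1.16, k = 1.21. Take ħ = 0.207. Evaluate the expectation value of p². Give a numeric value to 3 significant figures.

p² ψ = −ħ² d²ψ/dx²; ⟨p²⟩ = −ħ² ∫ ψ*·ψ'' dx / ∫|ψ|² dx.
Gaussian moments (u = x − x₀): ∫u^(2j)·e^(−2βu²) du = (2j−1)!!/(4β)^j · √(π/(2β)), odd powers integrate to 0; here √(π/(2β)) = 1.4579. Derivatives: ψ′ = (ik − 2βu)·ψ, ψ″ = ((ik − 2βu)² − 2β)·ψ; the odd-in-u pieces drop out.
State is unnormalized: ∫|ψ|² dx = 1.4579, and ∫ψ*·(−ħ² ψ'') dx = 0.13763, so ⟨p²⟩ = 0.13763 / 1.4579.
⟨p²⟩ = 0.094401.

0.0944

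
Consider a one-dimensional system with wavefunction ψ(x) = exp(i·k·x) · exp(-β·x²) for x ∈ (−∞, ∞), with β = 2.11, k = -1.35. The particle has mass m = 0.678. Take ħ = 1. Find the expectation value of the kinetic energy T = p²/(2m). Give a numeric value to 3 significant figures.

2.90

T = −(ħ²/2m) d²/dx², so ⟨T⟩ = −(ħ²/2m) ∫ ψ*·ψ'' dx / ∫|ψ|² dx; with m = 0.678.
Gaussian moments: ∫x^(2j)·e^(−2βx²) dx = (2j−1)!!/(4β)^j · √(π/(2β)), odd powers integrate to 0; here √(π/(2β)) = 0.86282. Derivatives: ψ′ = (ik − 2βx)·ψ, ψ″ = ((ik − 2βx)² − 2β)·ψ; the odd-in-x pieces drop out.
State is unnormalized: ∫|ψ|² dx = 0.86282, and ∫ψ*·(−ħ²/2m · ψ'') dx = 2.5022, so ⟨T⟩ = 2.5022 / 0.86282.
⟨T⟩ = 2.9001.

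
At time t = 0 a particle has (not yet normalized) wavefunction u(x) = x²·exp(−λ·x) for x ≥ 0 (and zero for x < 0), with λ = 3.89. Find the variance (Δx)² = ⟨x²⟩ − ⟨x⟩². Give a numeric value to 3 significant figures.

Compute ⟨x⟩ and ⟨x²⟩ separately, then (Δx)² = ⟨x²⟩ − ⟨x⟩².
Every integrand reduces to terms xʲ·e^(−2λx) on [0, ∞); use ∫₀^∞ xʲ·e^(−2λx) dx = j!/(2λ)^(j+1).
Normalization: ∫|u|² dx = 0.00084200.
⟨x⟩ = 0.64267 and ⟨x²⟩ = 0.49564.
(Δx)² = 0.49564 − (0.64267)² = 0.082606.

0.0826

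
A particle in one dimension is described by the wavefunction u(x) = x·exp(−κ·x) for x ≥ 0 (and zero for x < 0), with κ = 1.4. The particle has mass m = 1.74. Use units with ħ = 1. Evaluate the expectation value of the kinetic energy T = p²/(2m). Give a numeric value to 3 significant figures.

T = −(ħ²/2m) d²/dx², so ⟨T⟩ = −(ħ²/2m) ∫ u*·u'' dx / ∫|u|² dx; with m = 1.74.
Differentiate x·exp(−κ·x) with the product rule; every integrand then reduces to terms xʲ·e^(−2κx) on [0, ∞), with ∫₀^∞ xʲ·e^(−2κx) dx = j!/(2κ)^(j+1).
State is unnormalized: ∫|u|² dx = 0.091108, and ∫u*·(−ħ²/2m · u'') dx = 0.051314, so ⟨T⟩ = 0.051314 / 0.091108.
⟨T⟩ = 0.56322.

0.563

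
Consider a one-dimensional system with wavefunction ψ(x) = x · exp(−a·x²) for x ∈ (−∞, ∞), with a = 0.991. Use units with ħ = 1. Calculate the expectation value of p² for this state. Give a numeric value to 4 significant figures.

2.973

p² ψ = −ħ² d²ψ/dx²; ⟨p²⟩ = −ħ² ∫ ψ*·ψ'' dx / ∫|ψ|² dx.
Expand each integrand as polynomial × e^(−2ax²) and use ∫x^(2j)·e^(−2ax²) dx = (2j−1)!!/(4a)^j · √(π/(2a)), odd powers → 0; here √(π/(2a)) = 1.2590. Differentiate with the product rule, d/dx e^(−ax²) = −2ax·e^(−ax²).
State is unnormalized: ∫|ψ|² dx = 0.31761, and ∫ψ*·(−ħ² ψ'') dx = 0.94424, so ⟨p²⟩ = 0.94424 / 0.31761.
⟨p²⟩ = 2.9730.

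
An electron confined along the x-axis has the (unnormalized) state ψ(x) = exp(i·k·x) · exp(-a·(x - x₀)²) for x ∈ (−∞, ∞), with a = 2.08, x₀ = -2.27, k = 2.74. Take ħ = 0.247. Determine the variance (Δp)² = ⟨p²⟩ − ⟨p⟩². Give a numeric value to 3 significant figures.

Compute ⟨p⟩ and ⟨p²⟩ separately; (Δp)² = ⟨p²⟩ − ⟨p⟩².
Gaussian moments (u = x − x₀): ∫u^(2j)·e^(−2au²) du = (2j−1)!!/(4a)^j · √(π/(2a)), odd powers integrate to 0; here √(π/(2a)) = 0.86902. Derivatives: ψ′ = (ik − 2au)·ψ, ψ″ = ((ik − 2au)² − 2a)·ψ; the odd-in-u pieces drop out.
Normalization: ∫|ψ|² dx = 0.86902.
⟨p⟩ = 0.67678 and ⟨p²⟩ = 0.58493.
(Δp)² = 0.58493 − (0.67678)² = 0.12690.

0.127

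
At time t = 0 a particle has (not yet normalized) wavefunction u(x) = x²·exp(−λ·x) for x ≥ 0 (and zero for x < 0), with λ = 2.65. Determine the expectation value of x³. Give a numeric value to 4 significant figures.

1.411

⟨x³⟩ = ∫ x³·|u|² dx / ∫|u|² dx (integrals over the domain).
Every integrand reduces to terms xʲ·e^(−2λx) on [0, ∞); use ∫₀^∞ xʲ·e^(−2λx) dx = j!/(2λ)^(j+1).
State is unnormalized: ∫|u|² dx = 0.0057389, and ∫u*·x³·u dx = 0.0080951, so ⟨x³⟩ = 0.0080951 / 0.0057389.
⟨x³⟩ = 1.4106.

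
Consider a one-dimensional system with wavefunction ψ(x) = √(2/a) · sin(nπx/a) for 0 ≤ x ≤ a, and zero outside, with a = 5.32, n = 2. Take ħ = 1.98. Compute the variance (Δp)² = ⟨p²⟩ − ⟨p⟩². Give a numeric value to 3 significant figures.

5.47

Compute ⟨p⟩ and ⟨p²⟩ separately; (Δp)² = ⟨p²⟩ − ⟨p⟩².
d/dx sin(nπx/a) = (nπ/a)·cos(nπx/a) and d²/dx² sin(nπx/a) = −(nπ/a)²·sin(nπx/a); on 0 ≤ x ≤ a, ∫sin²(nπx/a) dx = a/2 and ∫sin(nπx/a)·cos(nπx/a) dx = 0.
⟨p⟩ = 0.0000 and ⟨p²⟩ = 5.4685.
(Δp)² = 5.4685 − (0.0000)² = 5.4685.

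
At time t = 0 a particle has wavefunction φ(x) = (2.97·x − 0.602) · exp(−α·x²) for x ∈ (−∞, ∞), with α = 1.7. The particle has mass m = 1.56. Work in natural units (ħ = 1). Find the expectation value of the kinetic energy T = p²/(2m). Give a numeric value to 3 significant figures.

1.40

T = −(ħ²/2m) d²/dx², so ⟨T⟩ = −(ħ²/2m) ∫ φ*·φ'' dx / ∫|φ|² dx; with m = 1.56.
Expand each integrand as polynomial × e^(−2αx²) and use ∫x^(2j)·e^(−2αx²) dx = (2j−1)!!/(4α)^j · √(π/(2α)), odd powers → 0; here √(π/(2α)) = 0.96125. Differentiate with the product rule, d/dx e^(−αx²) = −2αx·e^(−αx²).
State is unnormalized: ∫|φ|² dx = 1.5953, and ∫φ*·(−ħ²/2m · φ'') dx = 2.2281, so ⟨T⟩ = 2.2281 / 1.5953.
⟨T⟩ = 1.3966.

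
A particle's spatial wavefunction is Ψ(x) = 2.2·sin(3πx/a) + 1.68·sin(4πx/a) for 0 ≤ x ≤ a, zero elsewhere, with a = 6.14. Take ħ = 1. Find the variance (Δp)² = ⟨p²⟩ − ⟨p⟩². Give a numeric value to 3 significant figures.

Compute ⟨p⟩ and ⟨p²⟩ separately; (Δp)² = ⟨p²⟩ − ⟨p⟩².
d²/dx² sin(jπx/a) = −(jπ/a)²·sin(jπx/a); on 0 ≤ x ≤ a, ∫sin²(jπx/a) dx = a/2 and ∫sin(jπx/a)·sin(lπx/a) dx = 0 for j ≠ l, so only diagonal terms survive in ∫|Ψ|² and ∫Ψ·Ψ″; ∫Ψ·Ψ′ dx = [Ψ²/2] between the walls = 0.
Normalization: ∫|Ψ|² dx = 23.524.
⟨p⟩ = 0.0000 and ⟨p²⟩ = 3.0312.
(Δp)² = 3.0312 − (0.0000)² = 3.0312.

3.03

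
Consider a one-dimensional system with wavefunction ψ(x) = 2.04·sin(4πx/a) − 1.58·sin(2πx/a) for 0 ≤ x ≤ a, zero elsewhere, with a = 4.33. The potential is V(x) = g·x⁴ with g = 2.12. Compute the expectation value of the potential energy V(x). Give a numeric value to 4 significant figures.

85.30

⟨V⟩ = ∫ V(x)·|ψ|² dx / ∫|ψ|² dx.
On 0 ≤ x ≤ a (j ≠ l): ∫sin²(jπx/a) dx = a/2, ∫sin(jπx/a)·sin(lπx/a) dx = 0; diagonal moments ∫x·sin²(jπx/a) dx = a²/4, ∫x²·sin²(jπx/a) dx = a³·(1/6 − 1/(4j²π²)); cross terms ∫x·sin(jπx/a)·sin(lπx/a) dx = 0 for j + l even and −4jla²/(π²(j² − l²)²) for j + l odd, ∫x²·sin(jπx/a)·sin(lπx/a) dx = (−1)^(j+l)·4jla³/(π²(j² − l²)²); higher powers the same way via product-to-sum and parts.
State is unnormalized: ∫|ψ|² dx = 14.415, and ∫ψ*·V(x)·ψ dx = 1229.6, so ⟨V⟩ = 1229.6 / 14.415.
⟨V⟩ = 85.304.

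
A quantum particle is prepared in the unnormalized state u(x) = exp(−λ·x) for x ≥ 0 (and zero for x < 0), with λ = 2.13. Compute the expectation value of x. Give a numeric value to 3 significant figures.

⟨x⟩ = ∫ x·|u|² dx / ∫|u|² dx (integrals over the domain).
Every integrand reduces to terms xʲ·e^(−2λx) on [0, ∞); use ∫₀^∞ xʲ·e^(−2λx) dx = j!/(2λ)^(j+1).
State is unnormalized: ∫|u|² dx = 0.23474, and ∫u*·x·u dx = 0.055104, so ⟨x⟩ = 0.055104 / 0.23474.
⟨x⟩ = 0.23474.

0.235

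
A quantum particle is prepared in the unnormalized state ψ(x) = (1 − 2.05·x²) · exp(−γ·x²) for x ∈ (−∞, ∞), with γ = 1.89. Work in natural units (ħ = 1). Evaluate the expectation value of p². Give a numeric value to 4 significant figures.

5.732

p² ψ = −ħ² d²ψ/dx²; ⟨p²⟩ = −ħ² ∫ ψ*·ψ'' dx / ∫|ψ|² dx.
Expand each integrand as polynomial × e^(−2γx²) and use ∫x^(2j)·e^(−2γx²) dx = (2j−1)!!/(4γ)^j · √(π/(2γ)), odd powers → 0; here √(π/(2γ)) = 0.91165. Differentiate with the product rule, d/dx e^(−γx²) = −2γx·e^(−γx²).
State is unnormalized: ∫|ψ|² dx = 0.61834, and ∫ψ*·(−ħ² ψ'') dx = 3.5443, so ⟨p²⟩ = 3.5443 / 0.61834.
⟨p²⟩ = 5.7320.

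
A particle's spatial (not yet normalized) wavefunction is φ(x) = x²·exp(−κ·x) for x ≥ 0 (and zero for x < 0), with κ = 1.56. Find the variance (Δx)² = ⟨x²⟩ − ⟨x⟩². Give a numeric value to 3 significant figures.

Compute ⟨x⟩ and ⟨x²⟩ separately, then (Δx)² = ⟨x²⟩ − ⟨x⟩².
Every integrand reduces to terms xʲ·e^(−2κx) on [0, ∞); use ∫₀^∞ xʲ·e^(−2κx) dx = j!/(2κ)^(j+1).
Normalization: ∫|φ|² dx = 0.081178.
⟨x⟩ = 1.6026 and ⟨x²⟩ = 3.0819.
(Δx)² = 3.0819 − (1.6026)² = 0.51364.

0.514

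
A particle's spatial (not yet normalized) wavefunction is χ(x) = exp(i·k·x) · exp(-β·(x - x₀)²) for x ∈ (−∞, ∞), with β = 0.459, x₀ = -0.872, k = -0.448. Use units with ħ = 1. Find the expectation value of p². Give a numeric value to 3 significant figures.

p² χ = −ħ² d²χ/dx²; ⟨p²⟩ = −ħ² ∫ χ*·χ'' dx / ∫|χ|² dx.
Gaussian moments (u = x − x₀): ∫u^(2j)·e^(−2βu²) du = (2j−1)!!/(4β)^j · √(π/(2β)), odd powers integrate to 0; here √(π/(2β)) = 1.8499. Derivatives: χ′ = (ik − 2βu)·χ, χ″ = ((ik − 2βu)² − 2β)·χ; the odd-in-u pieces drop out.
State is unnormalized: ∫|χ|² dx = 1.8499, and ∫χ*·(−ħ² χ'') dx = 1.2204, so ⟨p²⟩ = 1.2204 / 1.8499.
⟨p²⟩ = 0.65970.

0.660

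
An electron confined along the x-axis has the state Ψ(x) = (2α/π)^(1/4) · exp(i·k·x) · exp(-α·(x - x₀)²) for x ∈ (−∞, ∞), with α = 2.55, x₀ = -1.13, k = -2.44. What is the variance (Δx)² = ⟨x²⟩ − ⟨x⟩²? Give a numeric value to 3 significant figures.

Compute ⟨x⟩ and ⟨x²⟩ separately, then (Δx)² = ⟨x²⟩ − ⟨x⟩².
Gaussian moments (u = x − x₀): ∫u^(2j)·e^(−2αu²) du = (2j−1)!!/(4α)^j · √(π/(2α)), odd powers integrate to 0; here √(π/(2α)) = 0.78486.
⟨x⟩ = -1.1300 and ⟨x²⟩ = 1.3749.
(Δx)² = 1.3749 − (-1.1300)² = 0.098039.

0.0980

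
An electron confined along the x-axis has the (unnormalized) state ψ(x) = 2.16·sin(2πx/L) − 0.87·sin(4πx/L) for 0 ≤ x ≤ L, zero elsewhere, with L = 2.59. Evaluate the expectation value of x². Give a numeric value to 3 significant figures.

1.95

⟨x²⟩ = ∫ x²·|ψ|² dx / ∫|ψ|² dx (integrals over the domain).
On 0 ≤ x ≤ L (j ≠ l): ∫sin²(jπx/L) dx = L/2, ∫sin(jπx/L)·sin(lπx/L) dx = 0; diagonal moments ∫x·sin²(jπx/L) dx = L²/4, ∫x²·sin²(jπx/L) dx = L³·(1/6 − 1/(4j²π²)); cross terms ∫x·sin(jπx/L)·sin(lπx/L) dx = 0 for j + l even and −4jlL²/(π²(j² − l²)²) for j + l odd, ∫x²·sin(jπx/L)·sin(lπx/L) dx = (−1)^(j+l)·4jlL³/(π²(j² − l²)²); higher powers the same way via product-to-sum and parts.
State is unnormalized: ∫|ψ|² dx = 7.0221, and ∫ψ*·x²·ψ dx = 13.697, so ⟨x²⟩ = 13.697 / 7.0221.
⟨x²⟩ = 1.9506.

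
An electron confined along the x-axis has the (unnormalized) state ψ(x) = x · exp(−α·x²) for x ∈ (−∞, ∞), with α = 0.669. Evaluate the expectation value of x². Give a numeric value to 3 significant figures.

⟨x²⟩ = ∫ x²·|ψ|² dx / ∫|ψ|² dx (integrals over the domain).
Expand each integrand as polynomial × e^(−2αx²) and use ∫x^(2j)·e^(−2αx²) dx = (2j−1)!!/(4α)^j · √(π/(2α)), odd powers → 0; here √(π/(2α)) = 1.5323.
State is unnormalized: ∫|ψ|² dx = 0.57261, and ∫ψ*·x²·ψ dx = 0.64194, so ⟨x²⟩ = 0.64194 / 0.57261.
⟨x²⟩ = 1.1211.

1.12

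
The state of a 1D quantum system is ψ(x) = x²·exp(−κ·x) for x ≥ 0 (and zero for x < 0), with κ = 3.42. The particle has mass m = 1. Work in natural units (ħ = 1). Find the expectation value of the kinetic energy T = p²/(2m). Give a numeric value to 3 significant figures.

T = −(ħ²/2m) d²/dx², so ⟨T⟩ = −(ħ²/2m) ∫ ψ*·ψ'' dx / ∫|ψ|² dx; with m = 1.
Differentiate x²·exp(−κ·x) with the product rule; every integrand then reduces to terms xʲ·e^(−2κx) on [0, ∞), with ∫₀^∞ xʲ·e^(−2κx) dx = j!/(2κ)^(j+1).
State is unnormalized: ∫|ψ|² dx = 0.0016030, and ∫ψ*·(−ħ²/2m · ψ'') dx = 0.0031249, so ⟨T⟩ = 0.0031249 / 0.0016030.
⟨T⟩ = 1.9494.

1.95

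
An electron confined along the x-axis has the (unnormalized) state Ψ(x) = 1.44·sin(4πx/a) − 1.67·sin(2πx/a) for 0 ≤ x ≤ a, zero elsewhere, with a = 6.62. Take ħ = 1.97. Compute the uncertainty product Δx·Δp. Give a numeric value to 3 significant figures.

3.25

Δx = √(⟨x²⟩−⟨x⟩²), Δp = √(⟨p²⟩−⟨p⟩²).
On 0 ≤ x ≤ a (j ≠ l): ∫sin²(jπx/a) dx = a/2, ∫sin(jπx/a)·sin(lπx/a) dx = 0; diagonal moments ∫x·sin²(jπx/a) dx = a²/4, ∫x²·sin²(jπx/a) dx = a³·(1/6 − 1/(4j²π²)); cross terms ∫x·sin(jπx/a)·sin(lπx/a) dx = 0 for j + l even and −4jla²/(π²(j² − l²)²) for j + l odd, ∫x²·sin(jπx/a)·sin(lπx/a) dx = (−1)^(j+l)·4jla³/(π²(j² − l²)²); higher powers the same way via product-to-sum and parts. d²/dx² sin(jπx/a) = −(jπ/a)²·sin(jπx/a); on 0 ≤ x ≤ a, ∫sin²(jπx/a) dx = a/2 and ∫sin(jπx/a)·sin(lπx/a) dx = 0 for j ≠ l, so only diagonal terms survive in ∫|Ψ|² and ∫Ψ·Ψ″; ∫Ψ·Ψ′ dx = [Ψ²/2] between the walls = 0.
Normalization: ∫|Ψ|² dx = 16.095.
⟨x⟩ = 3.3100, ⟨x²⟩ = 12.279 ⇒ Δx = 1.1500.
⟨p⟩ = 0.0000, ⟨p²⟩ = 7.9687 ⇒ Δp = 2.8229.
Δx·Δp = 3.2463.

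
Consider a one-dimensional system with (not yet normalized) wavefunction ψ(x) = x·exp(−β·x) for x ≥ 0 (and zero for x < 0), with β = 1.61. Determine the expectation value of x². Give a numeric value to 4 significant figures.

1.157

⟨x²⟩ = ∫ x²·|ψ|² dx / ∫|ψ|² dx (integrals over the domain).
Every integrand reduces to terms xʲ·e^(−2βx) on [0, ∞); use ∫₀^∞ xʲ·e^(−2βx) dx = j!/(2β)^(j+1).
State is unnormalized: ∫|ψ|² dx = 0.059905, and ∫ψ*·x²·ψ dx = 0.069332, so ⟨x²⟩ = 0.069332 / 0.059905.
⟨x²⟩ = 1.1574.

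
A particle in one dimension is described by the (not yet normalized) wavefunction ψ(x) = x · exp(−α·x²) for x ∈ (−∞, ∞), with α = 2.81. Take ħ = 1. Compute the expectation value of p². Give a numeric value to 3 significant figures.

8.43

p² ψ = −ħ² d²ψ/dx²; ⟨p²⟩ = −ħ² ∫ ψ*·ψ'' dx / ∫|ψ|² dx.
Expand each integrand as polynomial × e^(−2αx²) and use ∫x^(2j)·e^(−2αx²) dx = (2j−1)!!/(4α)^j · √(π/(2α)), odd powers → 0; here √(π/(2α)) = 0.74766. Differentiate with the product rule, d/dx e^(−αx²) = −2αx·e^(−αx²).
State is unnormalized: ∫|ψ|² dx = 0.066518, and ∫ψ*·(−ħ² ψ'') dx = 0.56075, so ⟨p²⟩ = 0.56075 / 0.066518.
⟨p²⟩ = 8.4300.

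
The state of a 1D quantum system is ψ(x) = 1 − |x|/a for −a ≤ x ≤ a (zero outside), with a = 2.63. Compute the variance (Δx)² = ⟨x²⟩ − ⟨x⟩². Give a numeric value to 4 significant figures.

0.6917

Compute ⟨x⟩ and ⟨x²⟩ separately, then (Δx)² = ⟨x²⟩ − ⟨x⟩².
ψ is even, so ∫ over [−a, a] = 2∫₀ᵃ with ψ = 1 − x/a there: ∫₀ᵃ (1 − x/a)² dx = a/3, ∫₀ᵃ x²(1 − x/a)² dx = a³/30, ∫₀ᵃ x⁴(1 − x/a)² dx = a⁵/105.
Normalization: ∫|ψ|² dx = 1.7533.
⟨x⟩ = 0.0000 and ⟨x²⟩ = 0.69169.
(Δx)² = 0.69169 − (0.0000)² = 0.69169.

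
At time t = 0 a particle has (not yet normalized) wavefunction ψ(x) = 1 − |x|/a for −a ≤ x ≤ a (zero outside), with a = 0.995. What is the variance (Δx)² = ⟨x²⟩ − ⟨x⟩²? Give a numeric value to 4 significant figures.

Compute ⟨x⟩ and ⟨x²⟩ separately, then (Δx)² = ⟨x²⟩ − ⟨x⟩².
ψ is even, so ∫ over [−a, a] = 2∫₀ᵃ with ψ = 1 − x/a there: ∫₀ᵃ (1 − x/a)² dx = a/3, ∫₀ᵃ x²(1 − x/a)² dx = a³/30, ∫₀ᵃ x⁴(1 − x/a)² dx = a⁵/105.
Normalization: ∫|ψ|² dx = 0.66333.
⟨x⟩ = 0.0000 and ⟨x²⟩ = 0.099003.
(Δx)² = 0.099003 − (0.0000)² = 0.099003.

0.09900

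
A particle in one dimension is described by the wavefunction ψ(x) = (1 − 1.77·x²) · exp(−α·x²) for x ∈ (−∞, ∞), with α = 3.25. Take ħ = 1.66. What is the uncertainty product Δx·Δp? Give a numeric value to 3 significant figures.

Δx = √(⟨x²⟩−⟨x⟩²), Δp = √(⟨p²⟩−⟨p⟩²).
Expand each integrand as polynomial × e^(−2αx²) and use ∫x^(2j)·e^(−2αx²) dx = (2j−1)!!/(4α)^j · √(π/(2α)), odd powers → 0; here √(π/(2α)) = 0.69521. Differentiate with the product rule, d/dx e^(−αx²) = −2αx·e^(−αx²).
Normalization: ∫|ψ|² dx = 0.54456.
⟨x⟩ = 0.0000, ⟨x²⟩ = 0.045286 ⇒ Δx = 0.21280.
⟨p⟩ = 0.0000, ⟨p²⟩ = 16.030 ⇒ Δp = 4.0038.
Δx·Δp = 0.85202.

0.852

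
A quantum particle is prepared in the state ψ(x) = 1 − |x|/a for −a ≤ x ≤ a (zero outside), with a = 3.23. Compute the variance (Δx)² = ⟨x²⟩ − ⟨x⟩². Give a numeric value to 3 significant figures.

Compute ⟨x⟩ and ⟨x²⟩ separately, then (Δx)² = ⟨x²⟩ − ⟨x⟩².
ψ is even, so ∫ over [−a, a] = 2∫₀ᵃ with ψ = 1 − x/a there: ∫₀ᵃ (1 − x/a)² dx = a/3, ∫₀ᵃ x²(1 − x/a)² dx = a³/30, ∫₀ᵃ x⁴(1 − x/a)² dx = a⁵/105.
Normalization: ∫|ψ|² dx = 2.1533.
⟨x⟩ = 0.0000 and ⟨x²⟩ = 1.0433.
(Δx)² = 1.0433 − (0.0000)² = 1.0433.

1.04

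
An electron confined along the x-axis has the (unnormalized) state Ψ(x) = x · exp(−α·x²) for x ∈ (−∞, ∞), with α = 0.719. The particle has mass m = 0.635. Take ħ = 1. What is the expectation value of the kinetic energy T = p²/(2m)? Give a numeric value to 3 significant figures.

1.70

T = −(ħ²/2m) d²/dx², so ⟨T⟩ = −(ħ²/2m) ∫ Ψ*·Ψ'' dx / ∫|Ψ|² dx; with m = 0.635.
Expand each integrand as polynomial × e^(−2αx²) and use ∫x^(2j)·e^(−2αx²) dx = (2j−1)!!/(4α)^j · √(π/(2α)), odd powers → 0; here √(π/(2α)) = 1.4781. Differentiate with the product rule, d/dx e^(−αx²) = −2αx·e^(−αx²).
State is unnormalized: ∫|Ψ|² dx = 0.51393, and ∫Ψ*·(−ħ²/2m · Ψ'') dx = 0.87288, so ⟨T⟩ = 0.87288 / 0.51393.
⟨T⟩ = 1.6984.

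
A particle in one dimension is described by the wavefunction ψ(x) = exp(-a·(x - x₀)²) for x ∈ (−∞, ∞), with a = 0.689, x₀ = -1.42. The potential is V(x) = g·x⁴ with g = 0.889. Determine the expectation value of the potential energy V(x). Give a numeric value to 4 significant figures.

7.868

⟨V⟩ = ∫ V(x)·|ψ|² dx / ∫|ψ|² dx.
Gaussian moments (u = x − x₀): ∫u^(2j)·e^(−2au²) du = (2j−1)!!/(4a)^j · √(π/(2a)), odd powers integrate to 0; here √(π/(2a)) = 1.5099.
State is unnormalized: ∫|ψ|² dx = 1.5099, and ∫ψ*·V(x)·ψ dx = 11.880, so ⟨V⟩ = 11.880 / 1.5099.
⟨V⟩ = 7.8683.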